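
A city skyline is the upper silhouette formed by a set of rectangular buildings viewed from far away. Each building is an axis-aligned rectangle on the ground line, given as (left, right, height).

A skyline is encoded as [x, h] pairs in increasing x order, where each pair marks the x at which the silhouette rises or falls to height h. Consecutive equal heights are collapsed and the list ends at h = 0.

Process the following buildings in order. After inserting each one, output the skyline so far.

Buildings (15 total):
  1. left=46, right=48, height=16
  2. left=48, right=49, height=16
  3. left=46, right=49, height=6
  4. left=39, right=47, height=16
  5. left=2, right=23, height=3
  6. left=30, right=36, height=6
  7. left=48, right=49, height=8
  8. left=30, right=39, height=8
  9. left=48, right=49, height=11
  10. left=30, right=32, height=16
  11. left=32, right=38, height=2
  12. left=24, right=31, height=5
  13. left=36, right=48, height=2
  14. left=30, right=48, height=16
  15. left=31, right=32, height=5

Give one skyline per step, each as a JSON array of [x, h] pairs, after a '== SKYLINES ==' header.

== SKYLINES ==
[[46,16],[48,0]]
[[46,16],[49,0]]
[[46,16],[49,0]]
[[39,16],[49,0]]
[[2,3],[23,0],[39,16],[49,0]]
[[2,3],[23,0],[30,6],[36,0],[39,16],[49,0]]
[[2,3],[23,0],[30,6],[36,0],[39,16],[49,0]]
[[2,3],[23,0],[30,8],[39,16],[49,0]]
[[2,3],[23,0],[30,8],[39,16],[49,0]]
[[2,3],[23,0],[30,16],[32,8],[39,16],[49,0]]
[[2,3],[23,0],[30,16],[32,8],[39,16],[49,0]]
[[2,3],[23,0],[24,5],[30,16],[32,8],[39,16],[49,0]]
[[2,3],[23,0],[24,5],[30,16],[32,8],[39,16],[49,0]]
[[2,3],[23,0],[24,5],[30,16],[49,0]]
[[2,3],[23,0],[24,5],[30,16],[49,0]]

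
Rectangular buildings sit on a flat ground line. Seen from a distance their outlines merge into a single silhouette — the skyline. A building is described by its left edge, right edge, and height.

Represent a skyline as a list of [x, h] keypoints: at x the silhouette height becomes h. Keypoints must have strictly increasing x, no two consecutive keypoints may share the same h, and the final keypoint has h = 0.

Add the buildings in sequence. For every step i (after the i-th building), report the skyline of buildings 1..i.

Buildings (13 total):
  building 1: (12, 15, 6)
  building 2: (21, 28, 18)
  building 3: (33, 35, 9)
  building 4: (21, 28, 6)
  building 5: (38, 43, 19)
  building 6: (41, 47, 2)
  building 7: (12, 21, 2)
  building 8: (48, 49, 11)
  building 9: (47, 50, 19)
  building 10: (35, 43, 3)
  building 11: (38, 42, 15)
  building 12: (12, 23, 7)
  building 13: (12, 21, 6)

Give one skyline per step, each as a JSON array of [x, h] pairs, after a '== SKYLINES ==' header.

== SKYLINES ==
[[12,6],[15,0]]
[[12,6],[15,0],[21,18],[28,0]]
[[12,6],[15,0],[21,18],[28,0],[33,9],[35,0]]
[[12,6],[15,0],[21,18],[28,0],[33,9],[35,0]]
[[12,6],[15,0],[21,18],[28,0],[33,9],[35,0],[38,19],[43,0]]
[[12,6],[15,0],[21,18],[28,0],[33,9],[35,0],[38,19],[43,2],[47,0]]
[[12,6],[15,2],[21,18],[28,0],[33,9],[35,0],[38,19],[43,2],[47,0]]
[[12,6],[15,2],[21,18],[28,0],[33,9],[35,0],[38,19],[43,2],[47,0],[48,11],[49,0]]
[[12,6],[15,2],[21,18],[28,0],[33,9],[35,0],[38,19],[43,2],[47,19],[50,0]]
[[12,6],[15,2],[21,18],[28,0],[33,9],[35,3],[38,19],[43,2],[47,19],[50,0]]
[[12,6],[15,2],[21,18],[28,0],[33,9],[35,3],[38,19],[43,2],[47,19],[50,0]]
[[12,7],[21,18],[28,0],[33,9],[35,3],[38,19],[43,2],[47,19],[50,0]]
[[12,7],[21,18],[28,0],[33,9],[35,3],[38,19],[43,2],[47,19],[50,0]]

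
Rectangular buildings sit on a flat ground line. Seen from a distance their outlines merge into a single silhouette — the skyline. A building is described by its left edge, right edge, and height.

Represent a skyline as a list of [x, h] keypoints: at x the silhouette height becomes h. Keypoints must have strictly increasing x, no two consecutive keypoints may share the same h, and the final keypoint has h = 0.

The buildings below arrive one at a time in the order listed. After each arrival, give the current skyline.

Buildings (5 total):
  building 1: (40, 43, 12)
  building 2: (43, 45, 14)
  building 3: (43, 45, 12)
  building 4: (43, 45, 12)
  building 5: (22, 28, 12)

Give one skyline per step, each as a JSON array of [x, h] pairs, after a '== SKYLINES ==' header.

== SKYLINES ==
[[40,12],[43,0]]
[[40,12],[43,14],[45,0]]
[[40,12],[43,14],[45,0]]
[[40,12],[43,14],[45,0]]
[[22,12],[28,0],[40,12],[43,14],[45,0]]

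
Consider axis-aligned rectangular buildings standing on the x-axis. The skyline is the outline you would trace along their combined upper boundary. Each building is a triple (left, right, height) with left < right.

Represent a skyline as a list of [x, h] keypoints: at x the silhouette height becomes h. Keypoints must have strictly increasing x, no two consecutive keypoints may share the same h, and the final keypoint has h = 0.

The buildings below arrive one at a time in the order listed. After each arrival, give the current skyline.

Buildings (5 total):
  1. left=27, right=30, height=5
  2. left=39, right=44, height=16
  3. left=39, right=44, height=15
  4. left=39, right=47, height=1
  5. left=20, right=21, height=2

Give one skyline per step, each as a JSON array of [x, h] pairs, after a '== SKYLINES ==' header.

== SKYLINES ==
[[27,5],[30,0]]
[[27,5],[30,0],[39,16],[44,0]]
[[27,5],[30,0],[39,16],[44,0]]
[[27,5],[30,0],[39,16],[44,1],[47,0]]
[[20,2],[21,0],[27,5],[30,0],[39,16],[44,1],[47,0]]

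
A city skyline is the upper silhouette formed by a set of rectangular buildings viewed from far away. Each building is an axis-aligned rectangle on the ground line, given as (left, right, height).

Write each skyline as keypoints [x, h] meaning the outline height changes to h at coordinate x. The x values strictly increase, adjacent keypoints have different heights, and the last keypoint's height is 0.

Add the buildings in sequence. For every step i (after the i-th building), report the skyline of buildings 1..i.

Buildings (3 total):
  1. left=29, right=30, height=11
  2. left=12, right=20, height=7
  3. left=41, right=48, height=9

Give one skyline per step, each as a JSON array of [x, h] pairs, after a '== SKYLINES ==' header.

== SKYLINES ==
[[29,11],[30,0]]
[[12,7],[20,0],[29,11],[30,0]]
[[12,7],[20,0],[29,11],[30,0],[41,9],[48,0]]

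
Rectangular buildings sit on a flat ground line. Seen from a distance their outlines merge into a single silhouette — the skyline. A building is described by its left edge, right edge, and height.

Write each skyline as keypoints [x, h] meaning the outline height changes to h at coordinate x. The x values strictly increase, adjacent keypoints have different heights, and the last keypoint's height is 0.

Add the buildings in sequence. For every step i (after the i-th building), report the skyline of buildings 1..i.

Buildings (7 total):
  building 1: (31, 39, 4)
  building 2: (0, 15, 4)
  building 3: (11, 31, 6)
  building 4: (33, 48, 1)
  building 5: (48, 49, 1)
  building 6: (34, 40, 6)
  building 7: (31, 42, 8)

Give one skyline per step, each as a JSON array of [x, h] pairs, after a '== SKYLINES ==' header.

== SKYLINES ==
[[31,4],[39,0]]
[[0,4],[15,0],[31,4],[39,0]]
[[0,4],[11,6],[31,4],[39,0]]
[[0,4],[11,6],[31,4],[39,1],[48,0]]
[[0,4],[11,6],[31,4],[39,1],[49,0]]
[[0,4],[11,6],[31,4],[34,6],[40,1],[49,0]]
[[0,4],[11,6],[31,8],[42,1],[49,0]]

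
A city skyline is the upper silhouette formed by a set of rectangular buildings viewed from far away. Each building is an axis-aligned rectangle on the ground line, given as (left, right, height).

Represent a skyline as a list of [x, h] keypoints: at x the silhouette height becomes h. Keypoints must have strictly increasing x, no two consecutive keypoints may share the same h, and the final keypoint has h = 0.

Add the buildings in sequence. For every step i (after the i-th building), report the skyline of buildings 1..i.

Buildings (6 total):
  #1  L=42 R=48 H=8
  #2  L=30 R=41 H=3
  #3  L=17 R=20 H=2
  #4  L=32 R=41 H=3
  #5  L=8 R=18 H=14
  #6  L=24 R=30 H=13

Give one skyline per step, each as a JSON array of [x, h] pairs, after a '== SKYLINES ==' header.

== SKYLINES ==
[[42,8],[48,0]]
[[30,3],[41,0],[42,8],[48,0]]
[[17,2],[20,0],[30,3],[41,0],[42,8],[48,0]]
[[17,2],[20,0],[30,3],[41,0],[42,8],[48,0]]
[[8,14],[18,2],[20,0],[30,3],[41,0],[42,8],[48,0]]
[[8,14],[18,2],[20,0],[24,13],[30,3],[41,0],[42,8],[48,0]]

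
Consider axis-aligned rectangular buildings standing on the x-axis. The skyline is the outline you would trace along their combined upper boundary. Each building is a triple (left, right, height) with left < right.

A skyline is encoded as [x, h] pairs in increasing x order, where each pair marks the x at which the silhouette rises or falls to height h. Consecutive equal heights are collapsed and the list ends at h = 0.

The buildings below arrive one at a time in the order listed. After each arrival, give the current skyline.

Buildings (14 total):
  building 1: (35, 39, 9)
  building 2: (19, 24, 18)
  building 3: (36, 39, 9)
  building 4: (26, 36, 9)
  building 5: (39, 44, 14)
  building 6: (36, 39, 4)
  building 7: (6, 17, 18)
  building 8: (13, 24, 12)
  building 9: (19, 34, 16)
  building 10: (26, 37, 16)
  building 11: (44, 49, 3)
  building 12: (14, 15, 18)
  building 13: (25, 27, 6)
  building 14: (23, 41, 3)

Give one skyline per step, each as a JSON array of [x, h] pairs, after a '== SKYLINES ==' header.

== SKYLINES ==
[[35,9],[39,0]]
[[19,18],[24,0],[35,9],[39,0]]
[[19,18],[24,0],[35,9],[39,0]]
[[19,18],[24,0],[26,9],[39,0]]
[[19,18],[24,0],[26,9],[39,14],[44,0]]
[[19,18],[24,0],[26,9],[39,14],[44,0]]
[[6,18],[17,0],[19,18],[24,0],[26,9],[39,14],[44,0]]
[[6,18],[17,12],[19,18],[24,0],[26,9],[39,14],[44,0]]
[[6,18],[17,12],[19,18],[24,16],[34,9],[39,14],[44,0]]
[[6,18],[17,12],[19,18],[24,16],[37,9],[39,14],[44,0]]
[[6,18],[17,12],[19,18],[24,16],[37,9],[39,14],[44,3],[49,0]]
[[6,18],[17,12],[19,18],[24,16],[37,9],[39,14],[44,3],[49,0]]
[[6,18],[17,12],[19,18],[24,16],[37,9],[39,14],[44,3],[49,0]]
[[6,18],[17,12],[19,18],[24,16],[37,9],[39,14],[44,3],[49,0]]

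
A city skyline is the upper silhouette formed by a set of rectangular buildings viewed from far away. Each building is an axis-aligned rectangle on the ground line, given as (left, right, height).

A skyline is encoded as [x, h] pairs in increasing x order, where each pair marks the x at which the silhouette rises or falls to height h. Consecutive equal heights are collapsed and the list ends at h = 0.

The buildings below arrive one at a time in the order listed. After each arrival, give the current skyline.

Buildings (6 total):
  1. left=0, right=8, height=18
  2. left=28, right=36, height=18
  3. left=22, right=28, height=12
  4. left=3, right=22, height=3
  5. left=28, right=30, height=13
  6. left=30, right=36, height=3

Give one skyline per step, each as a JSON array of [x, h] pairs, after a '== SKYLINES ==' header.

== SKYLINES ==
[[0,18],[8,0]]
[[0,18],[8,0],[28,18],[36,0]]
[[0,18],[8,0],[22,12],[28,18],[36,0]]
[[0,18],[8,3],[22,12],[28,18],[36,0]]
[[0,18],[8,3],[22,12],[28,18],[36,0]]
[[0,18],[8,3],[22,12],[28,18],[36,0]]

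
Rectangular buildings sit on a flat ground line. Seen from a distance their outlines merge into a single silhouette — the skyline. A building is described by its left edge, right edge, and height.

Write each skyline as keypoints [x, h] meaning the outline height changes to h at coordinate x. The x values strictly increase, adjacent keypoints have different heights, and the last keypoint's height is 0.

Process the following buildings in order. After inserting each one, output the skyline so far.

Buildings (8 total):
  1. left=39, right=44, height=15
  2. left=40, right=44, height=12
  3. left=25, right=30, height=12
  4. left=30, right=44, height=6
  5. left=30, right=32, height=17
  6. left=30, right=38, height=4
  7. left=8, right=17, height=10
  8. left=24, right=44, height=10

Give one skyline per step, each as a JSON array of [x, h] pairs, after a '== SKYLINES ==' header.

== SKYLINES ==
[[39,15],[44,0]]
[[39,15],[44,0]]
[[25,12],[30,0],[39,15],[44,0]]
[[25,12],[30,6],[39,15],[44,0]]
[[25,12],[30,17],[32,6],[39,15],[44,0]]
[[25,12],[30,17],[32,6],[39,15],[44,0]]
[[8,10],[17,0],[25,12],[30,17],[32,6],[39,15],[44,0]]
[[8,10],[17,0],[24,10],[25,12],[30,17],[32,10],[39,15],[44,0]]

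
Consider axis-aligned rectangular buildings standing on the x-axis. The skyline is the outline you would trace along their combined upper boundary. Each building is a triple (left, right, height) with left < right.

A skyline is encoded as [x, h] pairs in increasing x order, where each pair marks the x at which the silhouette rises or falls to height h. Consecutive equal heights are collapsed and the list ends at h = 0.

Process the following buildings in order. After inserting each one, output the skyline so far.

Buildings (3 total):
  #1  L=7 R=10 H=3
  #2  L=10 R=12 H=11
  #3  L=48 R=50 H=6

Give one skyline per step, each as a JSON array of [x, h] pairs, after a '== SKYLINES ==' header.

== SKYLINES ==
[[7,3],[10,0]]
[[7,3],[10,11],[12,0]]
[[7,3],[10,11],[12,0],[48,6],[50,0]]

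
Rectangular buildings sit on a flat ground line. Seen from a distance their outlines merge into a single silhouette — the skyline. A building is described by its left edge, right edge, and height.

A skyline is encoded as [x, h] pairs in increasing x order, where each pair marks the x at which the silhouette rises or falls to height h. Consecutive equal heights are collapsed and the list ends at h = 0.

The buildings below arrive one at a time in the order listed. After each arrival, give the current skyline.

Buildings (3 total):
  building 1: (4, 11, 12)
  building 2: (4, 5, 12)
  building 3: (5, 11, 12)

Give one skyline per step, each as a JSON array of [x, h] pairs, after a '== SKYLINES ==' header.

== SKYLINES ==
[[4,12],[11,0]]
[[4,12],[11,0]]
[[4,12],[11,0]]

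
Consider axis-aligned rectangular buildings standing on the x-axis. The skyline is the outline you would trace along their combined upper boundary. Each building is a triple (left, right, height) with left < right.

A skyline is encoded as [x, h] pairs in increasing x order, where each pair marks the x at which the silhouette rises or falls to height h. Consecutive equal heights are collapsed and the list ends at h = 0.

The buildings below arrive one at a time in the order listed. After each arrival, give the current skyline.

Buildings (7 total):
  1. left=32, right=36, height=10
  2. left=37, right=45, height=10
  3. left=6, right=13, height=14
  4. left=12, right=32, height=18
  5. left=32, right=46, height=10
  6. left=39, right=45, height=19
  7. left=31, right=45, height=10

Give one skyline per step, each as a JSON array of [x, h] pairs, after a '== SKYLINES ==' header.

== SKYLINES ==
[[32,10],[36,0]]
[[32,10],[36,0],[37,10],[45,0]]
[[6,14],[13,0],[32,10],[36,0],[37,10],[45,0]]
[[6,14],[12,18],[32,10],[36,0],[37,10],[45,0]]
[[6,14],[12,18],[32,10],[46,0]]
[[6,14],[12,18],[32,10],[39,19],[45,10],[46,0]]
[[6,14],[12,18],[32,10],[39,19],[45,10],[46,0]]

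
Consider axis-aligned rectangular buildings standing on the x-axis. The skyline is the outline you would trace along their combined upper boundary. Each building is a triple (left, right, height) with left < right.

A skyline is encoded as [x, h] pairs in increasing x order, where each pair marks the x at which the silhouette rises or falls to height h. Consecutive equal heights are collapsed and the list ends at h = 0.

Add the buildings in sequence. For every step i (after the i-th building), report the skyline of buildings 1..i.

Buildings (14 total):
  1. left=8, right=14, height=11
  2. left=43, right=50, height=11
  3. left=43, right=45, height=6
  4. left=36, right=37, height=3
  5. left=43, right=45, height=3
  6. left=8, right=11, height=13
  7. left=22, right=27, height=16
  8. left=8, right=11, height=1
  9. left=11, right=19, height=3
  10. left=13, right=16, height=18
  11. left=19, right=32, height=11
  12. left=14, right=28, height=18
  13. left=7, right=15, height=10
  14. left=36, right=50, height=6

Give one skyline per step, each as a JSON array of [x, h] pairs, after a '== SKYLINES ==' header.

== SKYLINES ==
[[8,11],[14,0]]
[[8,11],[14,0],[43,11],[50,0]]
[[8,11],[14,0],[43,11],[50,0]]
[[8,11],[14,0],[36,3],[37,0],[43,11],[50,0]]
[[8,11],[14,0],[36,3],[37,0],[43,11],[50,0]]
[[8,13],[11,11],[14,0],[36,3],[37,0],[43,11],[50,0]]
[[8,13],[11,11],[14,0],[22,16],[27,0],[36,3],[37,0],[43,11],[50,0]]
[[8,13],[11,11],[14,0],[22,16],[27,0],[36,3],[37,0],[43,11],[50,0]]
[[8,13],[11,11],[14,3],[19,0],[22,16],[27,0],[36,3],[37,0],[43,11],[50,0]]
[[8,13],[11,11],[13,18],[16,3],[19,0],[22,16],[27,0],[36,3],[37,0],[43,11],[50,0]]
[[8,13],[11,11],[13,18],[16,3],[19,11],[22,16],[27,11],[32,0],[36,3],[37,0],[43,11],[50,0]]
[[8,13],[11,11],[13,18],[28,11],[32,0],[36,3],[37,0],[43,11],[50,0]]
[[7,10],[8,13],[11,11],[13,18],[28,11],[32,0],[36,3],[37,0],[43,11],[50,0]]
[[7,10],[8,13],[11,11],[13,18],[28,11],[32,0],[36,6],[43,11],[50,0]]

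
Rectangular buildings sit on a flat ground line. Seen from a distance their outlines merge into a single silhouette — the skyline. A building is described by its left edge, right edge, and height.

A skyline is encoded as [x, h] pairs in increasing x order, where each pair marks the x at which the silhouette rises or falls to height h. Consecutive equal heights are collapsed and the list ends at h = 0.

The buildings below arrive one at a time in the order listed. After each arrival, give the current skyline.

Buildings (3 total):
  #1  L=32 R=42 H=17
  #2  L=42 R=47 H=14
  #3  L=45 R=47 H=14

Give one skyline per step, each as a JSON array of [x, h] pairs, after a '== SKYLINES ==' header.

== SKYLINES ==
[[32,17],[42,0]]
[[32,17],[42,14],[47,0]]
[[32,17],[42,14],[47,0]]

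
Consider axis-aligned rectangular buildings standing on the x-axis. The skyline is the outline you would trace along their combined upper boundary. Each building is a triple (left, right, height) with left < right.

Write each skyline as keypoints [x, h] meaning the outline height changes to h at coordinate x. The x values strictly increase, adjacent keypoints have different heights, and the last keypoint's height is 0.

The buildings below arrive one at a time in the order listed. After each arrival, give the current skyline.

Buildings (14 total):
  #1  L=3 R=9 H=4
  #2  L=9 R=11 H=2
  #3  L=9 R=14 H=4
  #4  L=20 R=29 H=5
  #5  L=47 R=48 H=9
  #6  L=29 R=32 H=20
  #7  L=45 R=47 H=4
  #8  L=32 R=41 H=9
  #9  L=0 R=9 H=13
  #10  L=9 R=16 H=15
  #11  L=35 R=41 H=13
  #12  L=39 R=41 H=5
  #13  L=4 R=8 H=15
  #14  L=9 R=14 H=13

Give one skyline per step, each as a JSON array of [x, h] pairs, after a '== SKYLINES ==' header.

== SKYLINES ==
[[3,4],[9,0]]
[[3,4],[9,2],[11,0]]
[[3,4],[14,0]]
[[3,4],[14,0],[20,5],[29,0]]
[[3,4],[14,0],[20,5],[29,0],[47,9],[48,0]]
[[3,4],[14,0],[20,5],[29,20],[32,0],[47,9],[48,0]]
[[3,4],[14,0],[20,5],[29,20],[32,0],[45,4],[47,9],[48,0]]
[[3,4],[14,0],[20,5],[29,20],[32,9],[41,0],[45,4],[47,9],[48,0]]
[[0,13],[9,4],[14,0],[20,5],[29,20],[32,9],[41,0],[45,4],[47,9],[48,0]]
[[0,13],[9,15],[16,0],[20,5],[29,20],[32,9],[41,0],[45,4],[47,9],[48,0]]
[[0,13],[9,15],[16,0],[20,5],[29,20],[32,9],[35,13],[41,0],[45,4],[47,9],[48,0]]
[[0,13],[9,15],[16,0],[20,5],[29,20],[32,9],[35,13],[41,0],[45,4],[47,9],[48,0]]
[[0,13],[4,15],[8,13],[9,15],[16,0],[20,5],[29,20],[32,9],[35,13],[41,0],[45,4],[47,9],[48,0]]
[[0,13],[4,15],[8,13],[9,15],[16,0],[20,5],[29,20],[32,9],[35,13],[41,0],[45,4],[47,9],[48,0]]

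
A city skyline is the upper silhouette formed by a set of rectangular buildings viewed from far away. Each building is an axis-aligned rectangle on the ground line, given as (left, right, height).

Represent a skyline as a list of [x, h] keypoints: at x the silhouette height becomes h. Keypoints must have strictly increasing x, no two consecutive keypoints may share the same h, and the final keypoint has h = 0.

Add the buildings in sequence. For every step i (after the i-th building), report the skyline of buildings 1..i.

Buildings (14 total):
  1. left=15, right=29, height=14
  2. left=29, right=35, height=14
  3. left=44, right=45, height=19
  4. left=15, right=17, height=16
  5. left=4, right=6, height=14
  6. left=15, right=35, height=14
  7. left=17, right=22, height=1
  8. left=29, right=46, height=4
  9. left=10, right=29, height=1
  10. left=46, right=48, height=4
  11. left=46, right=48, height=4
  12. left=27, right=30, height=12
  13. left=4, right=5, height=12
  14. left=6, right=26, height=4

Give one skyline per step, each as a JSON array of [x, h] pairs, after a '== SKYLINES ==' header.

== SKYLINES ==
[[15,14],[29,0]]
[[15,14],[35,0]]
[[15,14],[35,0],[44,19],[45,0]]
[[15,16],[17,14],[35,0],[44,19],[45,0]]
[[4,14],[6,0],[15,16],[17,14],[35,0],[44,19],[45,0]]
[[4,14],[6,0],[15,16],[17,14],[35,0],[44,19],[45,0]]
[[4,14],[6,0],[15,16],[17,14],[35,0],[44,19],[45,0]]
[[4,14],[6,0],[15,16],[17,14],[35,4],[44,19],[45,4],[46,0]]
[[4,14],[6,0],[10,1],[15,16],[17,14],[35,4],[44,19],[45,4],[46,0]]
[[4,14],[6,0],[10,1],[15,16],[17,14],[35,4],[44,19],[45,4],[48,0]]
[[4,14],[6,0],[10,1],[15,16],[17,14],[35,4],[44,19],[45,4],[48,0]]
[[4,14],[6,0],[10,1],[15,16],[17,14],[35,4],[44,19],[45,4],[48,0]]
[[4,14],[6,0],[10,1],[15,16],[17,14],[35,4],[44,19],[45,4],[48,0]]
[[4,14],[6,4],[15,16],[17,14],[35,4],[44,19],[45,4],[48,0]]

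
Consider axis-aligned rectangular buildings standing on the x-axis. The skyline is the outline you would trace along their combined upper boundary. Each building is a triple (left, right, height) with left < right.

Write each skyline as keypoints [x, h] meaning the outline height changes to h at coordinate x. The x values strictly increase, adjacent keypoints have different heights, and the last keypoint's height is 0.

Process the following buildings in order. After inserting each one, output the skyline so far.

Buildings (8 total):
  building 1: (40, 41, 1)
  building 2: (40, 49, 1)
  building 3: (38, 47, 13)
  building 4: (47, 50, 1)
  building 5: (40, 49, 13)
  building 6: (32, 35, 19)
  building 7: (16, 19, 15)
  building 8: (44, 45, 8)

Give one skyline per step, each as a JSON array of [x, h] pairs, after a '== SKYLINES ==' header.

== SKYLINES ==
[[40,1],[41,0]]
[[40,1],[49,0]]
[[38,13],[47,1],[49,0]]
[[38,13],[47,1],[50,0]]
[[38,13],[49,1],[50,0]]
[[32,19],[35,0],[38,13],[49,1],[50,0]]
[[16,15],[19,0],[32,19],[35,0],[38,13],[49,1],[50,0]]
[[16,15],[19,0],[32,19],[35,0],[38,13],[49,1],[50,0]]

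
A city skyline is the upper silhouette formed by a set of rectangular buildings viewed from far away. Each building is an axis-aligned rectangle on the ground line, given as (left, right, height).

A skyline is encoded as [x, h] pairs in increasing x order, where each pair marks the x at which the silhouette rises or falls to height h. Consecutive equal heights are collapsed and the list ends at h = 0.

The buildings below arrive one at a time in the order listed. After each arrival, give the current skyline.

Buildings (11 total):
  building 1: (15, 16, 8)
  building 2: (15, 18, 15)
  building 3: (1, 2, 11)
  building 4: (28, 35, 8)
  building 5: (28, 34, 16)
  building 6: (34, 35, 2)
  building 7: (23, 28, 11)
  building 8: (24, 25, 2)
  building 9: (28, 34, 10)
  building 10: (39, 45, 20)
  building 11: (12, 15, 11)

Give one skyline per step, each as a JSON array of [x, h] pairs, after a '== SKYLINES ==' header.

== SKYLINES ==
[[15,8],[16,0]]
[[15,15],[18,0]]
[[1,11],[2,0],[15,15],[18,0]]
[[1,11],[2,0],[15,15],[18,0],[28,8],[35,0]]
[[1,11],[2,0],[15,15],[18,0],[28,16],[34,8],[35,0]]
[[1,11],[2,0],[15,15],[18,0],[28,16],[34,8],[35,0]]
[[1,11],[2,0],[15,15],[18,0],[23,11],[28,16],[34,8],[35,0]]
[[1,11],[2,0],[15,15],[18,0],[23,11],[28,16],[34,8],[35,0]]
[[1,11],[2,0],[15,15],[18,0],[23,11],[28,16],[34,8],[35,0]]
[[1,11],[2,0],[15,15],[18,0],[23,11],[28,16],[34,8],[35,0],[39,20],[45,0]]
[[1,11],[2,0],[12,11],[15,15],[18,0],[23,11],[28,16],[34,8],[35,0],[39,20],[45,0]]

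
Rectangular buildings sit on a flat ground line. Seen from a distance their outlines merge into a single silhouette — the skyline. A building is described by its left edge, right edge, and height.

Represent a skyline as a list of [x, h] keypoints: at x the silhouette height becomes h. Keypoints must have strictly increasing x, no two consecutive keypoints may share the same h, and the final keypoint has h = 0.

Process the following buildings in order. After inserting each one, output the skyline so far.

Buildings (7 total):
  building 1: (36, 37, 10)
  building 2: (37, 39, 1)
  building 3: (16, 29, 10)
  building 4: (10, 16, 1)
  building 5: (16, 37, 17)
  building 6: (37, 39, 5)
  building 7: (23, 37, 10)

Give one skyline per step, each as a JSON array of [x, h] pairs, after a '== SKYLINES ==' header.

== SKYLINES ==
[[36,10],[37,0]]
[[36,10],[37,1],[39,0]]
[[16,10],[29,0],[36,10],[37,1],[39,0]]
[[10,1],[16,10],[29,0],[36,10],[37,1],[39,0]]
[[10,1],[16,17],[37,1],[39,0]]
[[10,1],[16,17],[37,5],[39,0]]
[[10,1],[16,17],[37,5],[39,0]]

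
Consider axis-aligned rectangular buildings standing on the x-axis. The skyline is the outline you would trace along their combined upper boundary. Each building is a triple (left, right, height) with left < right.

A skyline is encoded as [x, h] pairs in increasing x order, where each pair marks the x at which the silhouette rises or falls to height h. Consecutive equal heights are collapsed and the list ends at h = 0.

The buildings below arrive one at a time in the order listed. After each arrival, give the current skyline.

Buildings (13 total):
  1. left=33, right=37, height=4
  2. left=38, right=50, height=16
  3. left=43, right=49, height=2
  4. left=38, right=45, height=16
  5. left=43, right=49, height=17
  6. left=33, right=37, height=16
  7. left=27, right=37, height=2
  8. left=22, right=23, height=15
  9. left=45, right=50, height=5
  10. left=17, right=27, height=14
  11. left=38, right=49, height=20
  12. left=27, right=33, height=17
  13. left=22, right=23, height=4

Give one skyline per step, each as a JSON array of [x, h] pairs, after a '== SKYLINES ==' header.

== SKYLINES ==
[[33,4],[37,0]]
[[33,4],[37,0],[38,16],[50,0]]
[[33,4],[37,0],[38,16],[50,0]]
[[33,4],[37,0],[38,16],[50,0]]
[[33,4],[37,0],[38,16],[43,17],[49,16],[50,0]]
[[33,16],[37,0],[38,16],[43,17],[49,16],[50,0]]
[[27,2],[33,16],[37,0],[38,16],[43,17],[49,16],[50,0]]
[[22,15],[23,0],[27,2],[33,16],[37,0],[38,16],[43,17],[49,16],[50,0]]
[[22,15],[23,0],[27,2],[33,16],[37,0],[38,16],[43,17],[49,16],[50,0]]
[[17,14],[22,15],[23,14],[27,2],[33,16],[37,0],[38,16],[43,17],[49,16],[50,0]]
[[17,14],[22,15],[23,14],[27,2],[33,16],[37,0],[38,20],[49,16],[50,0]]
[[17,14],[22,15],[23,14],[27,17],[33,16],[37,0],[38,20],[49,16],[50,0]]
[[17,14],[22,15],[23,14],[27,17],[33,16],[37,0],[38,20],[49,16],[50,0]]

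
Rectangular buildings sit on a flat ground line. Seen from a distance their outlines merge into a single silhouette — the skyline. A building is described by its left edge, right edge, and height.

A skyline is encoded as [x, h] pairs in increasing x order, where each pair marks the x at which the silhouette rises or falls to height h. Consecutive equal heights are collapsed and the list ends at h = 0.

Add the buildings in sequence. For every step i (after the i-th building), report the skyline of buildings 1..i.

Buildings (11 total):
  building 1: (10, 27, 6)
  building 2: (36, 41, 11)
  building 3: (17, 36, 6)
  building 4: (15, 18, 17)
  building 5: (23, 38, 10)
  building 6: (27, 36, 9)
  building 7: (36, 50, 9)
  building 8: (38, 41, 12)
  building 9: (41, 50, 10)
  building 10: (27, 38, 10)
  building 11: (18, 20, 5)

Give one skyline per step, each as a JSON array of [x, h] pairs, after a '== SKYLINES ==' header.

== SKYLINES ==
[[10,6],[27,0]]
[[10,6],[27,0],[36,11],[41,0]]
[[10,6],[36,11],[41,0]]
[[10,6],[15,17],[18,6],[36,11],[41,0]]
[[10,6],[15,17],[18,6],[23,10],[36,11],[41,0]]
[[10,6],[15,17],[18,6],[23,10],[36,11],[41,0]]
[[10,6],[15,17],[18,6],[23,10],[36,11],[41,9],[50,0]]
[[10,6],[15,17],[18,6],[23,10],[36,11],[38,12],[41,9],[50,0]]
[[10,6],[15,17],[18,6],[23,10],[36,11],[38,12],[41,10],[50,0]]
[[10,6],[15,17],[18,6],[23,10],[36,11],[38,12],[41,10],[50,0]]
[[10,6],[15,17],[18,6],[23,10],[36,11],[38,12],[41,10],[50,0]]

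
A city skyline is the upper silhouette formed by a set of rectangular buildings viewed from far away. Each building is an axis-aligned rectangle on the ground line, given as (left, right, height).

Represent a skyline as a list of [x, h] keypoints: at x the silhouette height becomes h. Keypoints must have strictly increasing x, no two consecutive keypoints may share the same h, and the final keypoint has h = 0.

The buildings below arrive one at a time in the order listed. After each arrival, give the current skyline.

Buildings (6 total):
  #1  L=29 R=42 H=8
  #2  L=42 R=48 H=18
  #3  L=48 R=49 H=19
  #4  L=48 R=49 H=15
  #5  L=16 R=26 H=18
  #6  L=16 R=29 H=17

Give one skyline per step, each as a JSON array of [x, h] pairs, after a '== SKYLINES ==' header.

== SKYLINES ==
[[29,8],[42,0]]
[[29,8],[42,18],[48,0]]
[[29,8],[42,18],[48,19],[49,0]]
[[29,8],[42,18],[48,19],[49,0]]
[[16,18],[26,0],[29,8],[42,18],[48,19],[49,0]]
[[16,18],[26,17],[29,8],[42,18],[48,19],[49,0]]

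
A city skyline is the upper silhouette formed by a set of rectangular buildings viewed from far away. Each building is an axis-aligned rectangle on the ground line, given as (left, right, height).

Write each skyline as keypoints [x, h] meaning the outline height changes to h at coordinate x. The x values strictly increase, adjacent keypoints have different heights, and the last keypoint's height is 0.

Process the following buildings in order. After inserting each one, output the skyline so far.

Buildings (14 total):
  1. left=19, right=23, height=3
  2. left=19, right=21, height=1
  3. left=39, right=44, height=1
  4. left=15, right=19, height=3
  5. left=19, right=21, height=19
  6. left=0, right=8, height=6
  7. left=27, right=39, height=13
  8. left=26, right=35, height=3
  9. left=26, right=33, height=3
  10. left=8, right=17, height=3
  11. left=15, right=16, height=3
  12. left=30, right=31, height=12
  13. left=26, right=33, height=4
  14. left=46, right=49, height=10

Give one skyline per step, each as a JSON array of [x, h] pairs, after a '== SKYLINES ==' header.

== SKYLINES ==
[[19,3],[23,0]]
[[19,3],[23,0]]
[[19,3],[23,0],[39,1],[44,0]]
[[15,3],[23,0],[39,1],[44,0]]
[[15,3],[19,19],[21,3],[23,0],[39,1],[44,0]]
[[0,6],[8,0],[15,3],[19,19],[21,3],[23,0],[39,1],[44,0]]
[[0,6],[8,0],[15,3],[19,19],[21,3],[23,0],[27,13],[39,1],[44,0]]
[[0,6],[8,0],[15,3],[19,19],[21,3],[23,0],[26,3],[27,13],[39,1],[44,0]]
[[0,6],[8,0],[15,3],[19,19],[21,3],[23,0],[26,3],[27,13],[39,1],[44,0]]
[[0,6],[8,3],[19,19],[21,3],[23,0],[26,3],[27,13],[39,1],[44,0]]
[[0,6],[8,3],[19,19],[21,3],[23,0],[26,3],[27,13],[39,1],[44,0]]
[[0,6],[8,3],[19,19],[21,3],[23,0],[26,3],[27,13],[39,1],[44,0]]
[[0,6],[8,3],[19,19],[21,3],[23,0],[26,4],[27,13],[39,1],[44,0]]
[[0,6],[8,3],[19,19],[21,3],[23,0],[26,4],[27,13],[39,1],[44,0],[46,10],[49,0]]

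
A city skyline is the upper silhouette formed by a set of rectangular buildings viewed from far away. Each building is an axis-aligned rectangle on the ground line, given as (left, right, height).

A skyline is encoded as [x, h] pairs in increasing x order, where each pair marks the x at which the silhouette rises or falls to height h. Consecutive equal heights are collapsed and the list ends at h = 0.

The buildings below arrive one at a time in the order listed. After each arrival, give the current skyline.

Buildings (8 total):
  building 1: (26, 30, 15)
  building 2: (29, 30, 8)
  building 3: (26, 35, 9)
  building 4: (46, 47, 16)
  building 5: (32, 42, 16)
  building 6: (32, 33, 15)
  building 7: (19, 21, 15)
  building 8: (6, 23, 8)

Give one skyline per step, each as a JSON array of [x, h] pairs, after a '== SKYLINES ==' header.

== SKYLINES ==
[[26,15],[30,0]]
[[26,15],[30,0]]
[[26,15],[30,9],[35,0]]
[[26,15],[30,9],[35,0],[46,16],[47,0]]
[[26,15],[30,9],[32,16],[42,0],[46,16],[47,0]]
[[26,15],[30,9],[32,16],[42,0],[46,16],[47,0]]
[[19,15],[21,0],[26,15],[30,9],[32,16],[42,0],[46,16],[47,0]]
[[6,8],[19,15],[21,8],[23,0],[26,15],[30,9],[32,16],[42,0],[46,16],[47,0]]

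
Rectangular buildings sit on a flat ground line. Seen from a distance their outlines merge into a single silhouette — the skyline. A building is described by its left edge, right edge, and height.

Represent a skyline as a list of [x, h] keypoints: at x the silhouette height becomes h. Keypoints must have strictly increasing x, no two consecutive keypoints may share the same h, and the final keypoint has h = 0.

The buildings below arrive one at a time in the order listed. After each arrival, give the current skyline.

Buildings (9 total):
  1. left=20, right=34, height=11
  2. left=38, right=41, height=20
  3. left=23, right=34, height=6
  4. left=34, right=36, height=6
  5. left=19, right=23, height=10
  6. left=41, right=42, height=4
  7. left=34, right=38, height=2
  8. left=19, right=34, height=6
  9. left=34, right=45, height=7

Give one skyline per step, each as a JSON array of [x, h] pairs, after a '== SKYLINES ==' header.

== SKYLINES ==
[[20,11],[34,0]]
[[20,11],[34,0],[38,20],[41,0]]
[[20,11],[34,0],[38,20],[41,0]]
[[20,11],[34,6],[36,0],[38,20],[41,0]]
[[19,10],[20,11],[34,6],[36,0],[38,20],[41,0]]
[[19,10],[20,11],[34,6],[36,0],[38,20],[41,4],[42,0]]
[[19,10],[20,11],[34,6],[36,2],[38,20],[41,4],[42,0]]
[[19,10],[20,11],[34,6],[36,2],[38,20],[41,4],[42,0]]
[[19,10],[20,11],[34,7],[38,20],[41,7],[45,0]]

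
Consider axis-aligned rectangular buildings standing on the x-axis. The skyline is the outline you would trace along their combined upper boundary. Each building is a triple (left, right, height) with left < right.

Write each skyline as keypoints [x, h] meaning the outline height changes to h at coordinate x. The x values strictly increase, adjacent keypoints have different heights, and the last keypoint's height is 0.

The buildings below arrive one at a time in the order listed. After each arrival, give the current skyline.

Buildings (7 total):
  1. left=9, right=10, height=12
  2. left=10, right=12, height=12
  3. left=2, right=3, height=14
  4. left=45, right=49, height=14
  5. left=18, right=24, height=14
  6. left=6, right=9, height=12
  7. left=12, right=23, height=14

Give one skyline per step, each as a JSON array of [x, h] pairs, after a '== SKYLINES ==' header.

== SKYLINES ==
[[9,12],[10,0]]
[[9,12],[12,0]]
[[2,14],[3,0],[9,12],[12,0]]
[[2,14],[3,0],[9,12],[12,0],[45,14],[49,0]]
[[2,14],[3,0],[9,12],[12,0],[18,14],[24,0],[45,14],[49,0]]
[[2,14],[3,0],[6,12],[12,0],[18,14],[24,0],[45,14],[49,0]]
[[2,14],[3,0],[6,12],[12,14],[24,0],[45,14],[49,0]]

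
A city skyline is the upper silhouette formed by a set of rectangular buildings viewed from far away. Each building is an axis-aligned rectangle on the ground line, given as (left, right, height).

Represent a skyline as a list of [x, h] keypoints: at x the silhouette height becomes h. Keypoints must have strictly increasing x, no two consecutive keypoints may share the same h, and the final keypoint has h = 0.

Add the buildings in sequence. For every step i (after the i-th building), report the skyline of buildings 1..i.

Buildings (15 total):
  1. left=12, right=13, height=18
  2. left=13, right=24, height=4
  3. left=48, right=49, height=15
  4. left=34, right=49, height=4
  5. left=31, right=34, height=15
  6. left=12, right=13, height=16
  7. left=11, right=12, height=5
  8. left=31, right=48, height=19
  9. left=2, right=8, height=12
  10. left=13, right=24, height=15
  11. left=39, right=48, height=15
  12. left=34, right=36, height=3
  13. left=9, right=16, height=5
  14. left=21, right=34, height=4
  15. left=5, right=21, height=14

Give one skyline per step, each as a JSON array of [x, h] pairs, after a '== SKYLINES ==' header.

== SKYLINES ==
[[12,18],[13,0]]
[[12,18],[13,4],[24,0]]
[[12,18],[13,4],[24,0],[48,15],[49,0]]
[[12,18],[13,4],[24,0],[34,4],[48,15],[49,0]]
[[12,18],[13,4],[24,0],[31,15],[34,4],[48,15],[49,0]]
[[12,18],[13,4],[24,0],[31,15],[34,4],[48,15],[49,0]]
[[11,5],[12,18],[13,4],[24,0],[31,15],[34,4],[48,15],[49,0]]
[[11,5],[12,18],[13,4],[24,0],[31,19],[48,15],[49,0]]
[[2,12],[8,0],[11,5],[12,18],[13,4],[24,0],[31,19],[48,15],[49,0]]
[[2,12],[8,0],[11,5],[12,18],[13,15],[24,0],[31,19],[48,15],[49,0]]
[[2,12],[8,0],[11,5],[12,18],[13,15],[24,0],[31,19],[48,15],[49,0]]
[[2,12],[8,0],[11,5],[12,18],[13,15],[24,0],[31,19],[48,15],[49,0]]
[[2,12],[8,0],[9,5],[12,18],[13,15],[24,0],[31,19],[48,15],[49,0]]
[[2,12],[8,0],[9,5],[12,18],[13,15],[24,4],[31,19],[48,15],[49,0]]
[[2,12],[5,14],[12,18],[13,15],[24,4],[31,19],[48,15],[49,0]]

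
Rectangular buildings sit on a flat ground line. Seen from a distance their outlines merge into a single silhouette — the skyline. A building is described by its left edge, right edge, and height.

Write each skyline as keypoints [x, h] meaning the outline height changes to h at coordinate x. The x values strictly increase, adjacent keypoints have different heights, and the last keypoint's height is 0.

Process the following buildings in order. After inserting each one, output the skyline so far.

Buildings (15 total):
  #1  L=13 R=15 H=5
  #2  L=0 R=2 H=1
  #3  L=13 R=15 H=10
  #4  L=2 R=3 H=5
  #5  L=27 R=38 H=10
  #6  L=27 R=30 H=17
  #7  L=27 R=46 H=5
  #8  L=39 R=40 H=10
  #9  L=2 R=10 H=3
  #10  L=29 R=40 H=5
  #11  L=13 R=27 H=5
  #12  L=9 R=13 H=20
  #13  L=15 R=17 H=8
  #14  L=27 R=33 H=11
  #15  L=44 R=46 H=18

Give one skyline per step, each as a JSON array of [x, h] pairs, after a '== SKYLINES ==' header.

== SKYLINES ==
[[13,5],[15,0]]
[[0,1],[2,0],[13,5],[15,0]]
[[0,1],[2,0],[13,10],[15,0]]
[[0,1],[2,5],[3,0],[13,10],[15,0]]
[[0,1],[2,5],[3,0],[13,10],[15,0],[27,10],[38,0]]
[[0,1],[2,5],[3,0],[13,10],[15,0],[27,17],[30,10],[38,0]]
[[0,1],[2,5],[3,0],[13,10],[15,0],[27,17],[30,10],[38,5],[46,0]]
[[0,1],[2,5],[3,0],[13,10],[15,0],[27,17],[30,10],[38,5],[39,10],[40,5],[46,0]]
[[0,1],[2,5],[3,3],[10,0],[13,10],[15,0],[27,17],[30,10],[38,5],[39,10],[40,5],[46,0]]
[[0,1],[2,5],[3,3],[10,0],[13,10],[15,0],[27,17],[30,10],[38,5],[39,10],[40,5],[46,0]]
[[0,1],[2,5],[3,3],[10,0],[13,10],[15,5],[27,17],[30,10],[38,5],[39,10],[40,5],[46,0]]
[[0,1],[2,5],[3,3],[9,20],[13,10],[15,5],[27,17],[30,10],[38,5],[39,10],[40,5],[46,0]]
[[0,1],[2,5],[3,3],[9,20],[13,10],[15,8],[17,5],[27,17],[30,10],[38,5],[39,10],[40,5],[46,0]]
[[0,1],[2,5],[3,3],[9,20],[13,10],[15,8],[17,5],[27,17],[30,11],[33,10],[38,5],[39,10],[40,5],[46,0]]
[[0,1],[2,5],[3,3],[9,20],[13,10],[15,8],[17,5],[27,17],[30,11],[33,10],[38,5],[39,10],[40,5],[44,18],[46,0]]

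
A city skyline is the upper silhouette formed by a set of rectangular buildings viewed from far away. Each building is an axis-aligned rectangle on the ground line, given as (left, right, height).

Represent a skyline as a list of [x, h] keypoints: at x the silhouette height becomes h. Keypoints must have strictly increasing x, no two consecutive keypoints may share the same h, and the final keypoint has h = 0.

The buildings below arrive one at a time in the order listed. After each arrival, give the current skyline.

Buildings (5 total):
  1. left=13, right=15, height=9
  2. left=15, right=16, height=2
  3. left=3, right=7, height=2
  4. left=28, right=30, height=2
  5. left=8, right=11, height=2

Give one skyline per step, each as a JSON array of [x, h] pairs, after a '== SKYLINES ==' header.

== SKYLINES ==
[[13,9],[15,0]]
[[13,9],[15,2],[16,0]]
[[3,2],[7,0],[13,9],[15,2],[16,0]]
[[3,2],[7,0],[13,9],[15,2],[16,0],[28,2],[30,0]]
[[3,2],[7,0],[8,2],[11,0],[13,9],[15,2],[16,0],[28,2],[30,0]]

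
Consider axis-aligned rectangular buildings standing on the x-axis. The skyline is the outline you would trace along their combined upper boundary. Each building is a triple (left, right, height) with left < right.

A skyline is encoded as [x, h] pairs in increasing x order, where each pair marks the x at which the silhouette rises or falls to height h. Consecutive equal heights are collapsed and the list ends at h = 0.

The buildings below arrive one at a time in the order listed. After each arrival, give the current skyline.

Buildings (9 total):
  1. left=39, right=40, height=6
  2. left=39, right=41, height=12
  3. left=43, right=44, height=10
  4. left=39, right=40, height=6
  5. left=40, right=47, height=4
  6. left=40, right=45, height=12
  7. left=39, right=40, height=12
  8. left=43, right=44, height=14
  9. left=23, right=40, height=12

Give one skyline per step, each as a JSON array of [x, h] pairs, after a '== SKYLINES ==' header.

== SKYLINES ==
[[39,6],[40,0]]
[[39,12],[41,0]]
[[39,12],[41,0],[43,10],[44,0]]
[[39,12],[41,0],[43,10],[44,0]]
[[39,12],[41,4],[43,10],[44,4],[47,0]]
[[39,12],[45,4],[47,0]]
[[39,12],[45,4],[47,0]]
[[39,12],[43,14],[44,12],[45,4],[47,0]]
[[23,12],[43,14],[44,12],[45,4],[47,0]]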